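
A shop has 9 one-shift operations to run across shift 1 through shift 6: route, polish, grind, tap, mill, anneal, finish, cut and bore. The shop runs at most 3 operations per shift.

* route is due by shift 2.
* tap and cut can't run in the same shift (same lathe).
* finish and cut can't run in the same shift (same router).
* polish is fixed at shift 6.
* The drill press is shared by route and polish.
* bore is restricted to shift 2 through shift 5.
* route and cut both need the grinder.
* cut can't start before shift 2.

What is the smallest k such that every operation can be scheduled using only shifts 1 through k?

6

With at most 3 per shift and 9 operations, at least 3 shifts are needed.
polish can't be placed before shift 6, so the schedule must run through at least shift 6.
6 works (last occupied shift: shift 6): for example route -> shift 1, finish -> shift 3, anneal -> shift 3, mill -> shift 2, bore -> shift 2, tap -> shift 1, grind -> shift 1, cut -> shift 2, polish -> shift 6.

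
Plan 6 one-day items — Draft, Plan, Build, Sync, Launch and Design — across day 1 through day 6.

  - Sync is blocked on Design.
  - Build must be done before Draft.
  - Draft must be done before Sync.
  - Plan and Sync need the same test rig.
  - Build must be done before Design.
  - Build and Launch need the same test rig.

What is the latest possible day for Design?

day 5

Precedence pushes Design to at least day 2; downstream work caps Design at day 5.
Design at day 5 is achievable: Draft in day 2; Plan in day 1; Design in day 5; Launch in day 2; Build in day 1; Sync in day 6.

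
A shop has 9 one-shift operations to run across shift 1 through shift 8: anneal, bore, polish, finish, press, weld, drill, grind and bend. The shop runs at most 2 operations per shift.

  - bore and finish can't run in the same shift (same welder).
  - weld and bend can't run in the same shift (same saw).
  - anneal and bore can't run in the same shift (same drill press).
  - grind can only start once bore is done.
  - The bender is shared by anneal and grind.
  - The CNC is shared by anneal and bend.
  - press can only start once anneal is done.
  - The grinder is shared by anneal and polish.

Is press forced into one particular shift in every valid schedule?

No

press can be shift 2 (e.g. bend -> shift 5, grind -> shift 3, weld -> shift 4, drill -> shift 4, polish -> shift 3, press -> shift 2, bore -> shift 2, anneal -> shift 1, finish -> shift 1) or shift 3 (e.g. weld -> shift 4, anneal -> shift 1, grind -> shift 3, bend -> shift 5, bore -> shift 2, polish -> shift 2, press -> shift 3, finish -> shift 1, drill -> shift 4).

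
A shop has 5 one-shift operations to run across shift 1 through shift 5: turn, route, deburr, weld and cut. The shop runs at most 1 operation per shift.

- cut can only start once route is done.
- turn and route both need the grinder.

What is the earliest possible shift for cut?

shift 2

Precedence pushes cut to at least shift 2.
cut at shift 2 is achievable: route=shift 1; cut=shift 2; turn=shift 3; weld=shift 5; deburr=shift 4.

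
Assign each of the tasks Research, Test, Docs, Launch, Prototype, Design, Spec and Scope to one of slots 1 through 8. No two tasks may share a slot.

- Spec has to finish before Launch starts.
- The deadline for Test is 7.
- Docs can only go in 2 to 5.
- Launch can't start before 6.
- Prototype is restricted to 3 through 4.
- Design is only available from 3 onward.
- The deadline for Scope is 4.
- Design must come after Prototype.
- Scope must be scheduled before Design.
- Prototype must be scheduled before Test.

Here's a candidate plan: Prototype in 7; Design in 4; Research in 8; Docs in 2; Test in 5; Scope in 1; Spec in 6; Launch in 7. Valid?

The deadline for Test is 7 — holds.
No two tasks may share a slot — violated.
Design must come after Prototype — violated.
Launch can't start before 6 — holds.
The deadline for Scope is 4 — holds.
Prototype must be scheduled before Test — violated.
Spec has to finish before Launch starts — holds.
Scope must be scheduled before Design — holds.
Design is only available from 3 onward — holds.
Prototype is restricted to 3 through 4 — violated.
Docs can only go in 2 to 5 — holds.

Invalid. Prototype is restricted to 3 through 4.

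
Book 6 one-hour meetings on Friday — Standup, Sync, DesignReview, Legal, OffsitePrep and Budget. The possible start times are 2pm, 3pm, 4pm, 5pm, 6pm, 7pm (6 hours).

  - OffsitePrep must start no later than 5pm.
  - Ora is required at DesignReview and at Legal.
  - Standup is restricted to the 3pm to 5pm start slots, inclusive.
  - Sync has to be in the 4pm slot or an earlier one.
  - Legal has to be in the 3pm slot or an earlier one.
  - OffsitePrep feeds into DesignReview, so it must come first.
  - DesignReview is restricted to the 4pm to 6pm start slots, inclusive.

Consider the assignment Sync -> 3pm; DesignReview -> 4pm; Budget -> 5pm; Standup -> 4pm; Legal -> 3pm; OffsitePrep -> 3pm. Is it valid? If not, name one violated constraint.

Yes

DesignReview is restricted to the 4pm to 6pm start slots, inclusive — holds.
OffsitePrep feeds into DesignReview, so it must come first — holds.
Sync has to be in the 4pm slot or an earlier one — holds.
Legal has to be in the 3pm slot or an earlier one — holds.
OffsitePrep must start no later than 5pm — holds.
Ora is required at DesignReview and at Legal — holds.
Standup is restricted to the 3pm to 5pm start slots, inclusive — holds.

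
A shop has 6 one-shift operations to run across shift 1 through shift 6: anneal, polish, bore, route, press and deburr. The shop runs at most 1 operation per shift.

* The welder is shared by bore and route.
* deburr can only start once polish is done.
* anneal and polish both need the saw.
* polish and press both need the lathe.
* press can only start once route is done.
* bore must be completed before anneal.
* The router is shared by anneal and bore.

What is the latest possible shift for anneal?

Precedence pushes anneal to at least shift 2.
anneal at shift 6 is achievable: deburr -> shift 5; route -> shift 3; press -> shift 4; anneal -> shift 6; bore -> shift 2; polish -> shift 1.

shift 6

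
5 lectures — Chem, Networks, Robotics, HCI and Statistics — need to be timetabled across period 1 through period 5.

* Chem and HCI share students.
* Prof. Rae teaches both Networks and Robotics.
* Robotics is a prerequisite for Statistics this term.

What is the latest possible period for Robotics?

Downstream work caps Robotics at period 4.
Robotics at period 4 is achievable: Robotics -> period 4; HCI -> period 2; Chem -> period 1; Networks -> period 1; Statistics -> period 5.

period 4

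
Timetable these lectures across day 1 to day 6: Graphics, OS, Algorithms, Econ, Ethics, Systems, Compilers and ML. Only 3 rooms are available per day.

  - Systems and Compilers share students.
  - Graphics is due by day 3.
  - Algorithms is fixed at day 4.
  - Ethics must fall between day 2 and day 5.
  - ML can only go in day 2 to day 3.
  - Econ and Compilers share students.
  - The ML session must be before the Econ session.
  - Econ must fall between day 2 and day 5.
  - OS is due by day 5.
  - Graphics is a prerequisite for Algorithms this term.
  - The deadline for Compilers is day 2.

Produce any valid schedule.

Ethics -> day 2; Econ -> day 3; OS -> day 1; Algorithms -> day 4; Systems -> day 2; ML -> day 2; Graphics -> day 1; Compilers -> day 1

Checking: ML(day 2) before Econ(day 3); Graphics(day 1) before Algorithms(day 4); Econ(day 3) != Compilers(day 1); Systems(day 2) != Compilers(day 1); Ethics=day 2 in [day 2,day 5]; Compilers=day 1 in [day 1,day 2]; Algorithms=day 4 in [day 4,day 4]; ML=day 2 in [day 2,day 3]; OS=day 1 in [day 1,day 5]; Graphics=day 1 in [day 1,day 3]; Econ=day 3 in [day 2,day 5]; max 3 per day (cap 3).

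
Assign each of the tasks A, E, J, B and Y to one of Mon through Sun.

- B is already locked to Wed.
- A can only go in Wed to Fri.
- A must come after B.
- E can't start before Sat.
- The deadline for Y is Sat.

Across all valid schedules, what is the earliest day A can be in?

Thu

A is available from Wed; precedence pushes A to at least Thu; A's own window allows nothing later than Fri.
A at Thu is achievable: J in Mon; E in Sat; B in Wed; Y in Mon; A in Thu.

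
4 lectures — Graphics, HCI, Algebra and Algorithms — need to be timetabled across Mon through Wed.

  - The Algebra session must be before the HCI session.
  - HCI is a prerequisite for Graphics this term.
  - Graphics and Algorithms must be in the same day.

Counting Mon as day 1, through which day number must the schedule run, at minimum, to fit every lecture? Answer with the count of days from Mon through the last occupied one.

3

The precedence chain requires at least 3 distinct days.
3 works (last occupied day: Wed): for example Algebra=Mon, HCI=Tue, Graphics=Wed, Algorithms=Wed.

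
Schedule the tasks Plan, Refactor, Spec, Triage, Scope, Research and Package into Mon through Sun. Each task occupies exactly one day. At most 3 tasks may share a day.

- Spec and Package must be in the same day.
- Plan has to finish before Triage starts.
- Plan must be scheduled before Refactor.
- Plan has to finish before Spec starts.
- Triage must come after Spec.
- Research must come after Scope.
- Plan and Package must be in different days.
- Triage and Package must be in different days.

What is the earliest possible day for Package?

Package must be in the same day as Spec, which can't be before Tue, so Package is at least Tue; Package must be in the same day as Spec, which can't be after Sat, so Package is at most Sat.
Package at Tue is achievable: Triage=Wed; Refactor=Tue; Scope=Mon; Spec=Tue; Plan=Mon; Research=Wed; Package=Tue.

Tue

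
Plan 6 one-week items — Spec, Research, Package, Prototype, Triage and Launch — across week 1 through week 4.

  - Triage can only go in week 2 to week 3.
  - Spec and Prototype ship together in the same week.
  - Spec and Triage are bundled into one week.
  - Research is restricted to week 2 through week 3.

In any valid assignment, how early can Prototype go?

week 2

Prototype must be in the same week as Triage, which can't be before week 2, so Prototype is at least week 2; Prototype must be in the same week as Triage, which can't be after week 3, so Prototype is at most week 3.
Prototype at week 2 is achievable: Triage=week 2, Launch=week 1, Prototype=week 2, Spec=week 2, Research=week 2, Package=week 1.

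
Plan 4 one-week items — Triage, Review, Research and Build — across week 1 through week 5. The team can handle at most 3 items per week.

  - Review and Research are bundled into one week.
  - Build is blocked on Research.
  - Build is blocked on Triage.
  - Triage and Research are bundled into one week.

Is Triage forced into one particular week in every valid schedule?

No

Triage can be week 1 (e.g. Research in week 1, Triage in week 1, Build in week 2, Review in week 1) or week 2 (e.g. Research -> week 2; Triage -> week 2; Review -> week 2; Build -> week 3).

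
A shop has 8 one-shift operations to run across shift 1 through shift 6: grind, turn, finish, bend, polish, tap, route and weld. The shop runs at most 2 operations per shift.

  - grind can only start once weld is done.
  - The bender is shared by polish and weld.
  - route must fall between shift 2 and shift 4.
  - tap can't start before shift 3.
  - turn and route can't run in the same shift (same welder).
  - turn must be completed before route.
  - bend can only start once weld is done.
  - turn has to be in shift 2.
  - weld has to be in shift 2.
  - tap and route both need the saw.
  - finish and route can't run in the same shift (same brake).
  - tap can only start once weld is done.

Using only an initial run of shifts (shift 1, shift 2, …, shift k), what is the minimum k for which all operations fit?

4

The precedence chain requires at least 2 distinct shifts.
With at most 2 per shift and 8 operations, at least 4 shifts are needed.
tap can't be placed before shift 3, so the schedule must run through at least shift 3.
4 works (last occupied shift: shift 4): for example weld=shift 2, polish=shift 1, bend=shift 4, finish=shift 1, turn=shift 2, route=shift 4, tap=shift 3, grind=shift 3.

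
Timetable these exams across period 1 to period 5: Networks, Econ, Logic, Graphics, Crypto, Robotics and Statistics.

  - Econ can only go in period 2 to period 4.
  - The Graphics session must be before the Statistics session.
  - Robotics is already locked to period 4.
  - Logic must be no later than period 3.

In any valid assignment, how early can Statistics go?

period 2

Precedence pushes Statistics to at least period 2.
Statistics at period 2 is achievable: Graphics in period 1, Networks in period 1, Econ in period 2, Statistics in period 2, Crypto in period 1, Logic in period 1, Robotics in period 4.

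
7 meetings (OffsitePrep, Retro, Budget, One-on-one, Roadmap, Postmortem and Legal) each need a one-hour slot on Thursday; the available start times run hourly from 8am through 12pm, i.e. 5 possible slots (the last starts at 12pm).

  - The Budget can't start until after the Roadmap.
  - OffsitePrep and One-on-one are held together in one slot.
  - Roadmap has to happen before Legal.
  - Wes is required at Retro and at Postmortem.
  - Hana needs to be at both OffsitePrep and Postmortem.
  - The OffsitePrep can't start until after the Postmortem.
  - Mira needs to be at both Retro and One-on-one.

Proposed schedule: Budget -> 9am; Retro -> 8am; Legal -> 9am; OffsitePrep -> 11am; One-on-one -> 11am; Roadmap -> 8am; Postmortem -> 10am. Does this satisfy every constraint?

Valid

Mira needs to be at both Retro and One-on-one — holds.
The Budget can't start until after the Roadmap — holds.
Hana needs to be at both OffsitePrep and Postmortem — holds.
Wes is required at Retro and at Postmortem — holds.
The OffsitePrep can't start until after the Postmortem — holds.
OffsitePrep and One-on-one are held together in one slot — holds.
Roadmap has to happen before Legal — holds.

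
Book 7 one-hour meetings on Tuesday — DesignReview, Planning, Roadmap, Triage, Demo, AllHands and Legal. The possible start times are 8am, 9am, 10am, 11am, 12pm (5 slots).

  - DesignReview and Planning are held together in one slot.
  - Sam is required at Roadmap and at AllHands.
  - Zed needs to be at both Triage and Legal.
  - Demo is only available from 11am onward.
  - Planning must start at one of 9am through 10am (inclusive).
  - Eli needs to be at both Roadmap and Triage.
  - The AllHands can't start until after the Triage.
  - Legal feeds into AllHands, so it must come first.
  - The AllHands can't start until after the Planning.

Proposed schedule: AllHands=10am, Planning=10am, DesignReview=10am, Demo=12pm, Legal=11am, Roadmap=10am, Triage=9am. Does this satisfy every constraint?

Sam is required at Roadmap and at AllHands — violated.
Eli needs to be at both Roadmap and Triage — holds.
Zed needs to be at both Triage and Legal — holds.
DesignReview and Planning are held together in one slot — holds.
The AllHands can't start until after the Triage — holds.
The AllHands can't start until after the Planning — violated.
Demo is only available from 11am onward — holds.
Planning must start at one of 9am through 10am (inclusive) — holds.
Legal feeds into AllHands, so it must come first — violated.

No — it violates: Legal feeds into AllHands, so it must come first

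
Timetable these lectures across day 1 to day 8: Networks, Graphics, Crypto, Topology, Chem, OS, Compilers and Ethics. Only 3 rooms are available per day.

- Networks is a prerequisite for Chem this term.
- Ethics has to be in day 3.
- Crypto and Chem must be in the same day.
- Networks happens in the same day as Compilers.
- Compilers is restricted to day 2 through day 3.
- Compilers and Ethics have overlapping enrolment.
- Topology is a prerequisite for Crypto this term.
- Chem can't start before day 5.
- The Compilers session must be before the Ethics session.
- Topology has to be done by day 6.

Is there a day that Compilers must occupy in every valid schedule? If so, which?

day 2

Compilers's window is day 2–day 3.
Ethics is fixed at day 3, and Compilers can't share a day with Ethics.
So Compilers must be day 2.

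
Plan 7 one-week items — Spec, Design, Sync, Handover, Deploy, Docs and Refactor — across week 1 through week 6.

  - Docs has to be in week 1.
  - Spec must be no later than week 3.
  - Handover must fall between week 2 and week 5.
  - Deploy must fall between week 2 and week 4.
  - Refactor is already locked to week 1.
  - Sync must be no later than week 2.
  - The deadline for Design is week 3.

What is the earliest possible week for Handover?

week 2

Handover is available from week 2; Handover's own window allows nothing later than week 5.
Handover at week 2 is achievable: Refactor -> week 1, Sync -> week 1, Spec -> week 1, Deploy -> week 2, Design -> week 1, Handover -> week 2, Docs -> week 1.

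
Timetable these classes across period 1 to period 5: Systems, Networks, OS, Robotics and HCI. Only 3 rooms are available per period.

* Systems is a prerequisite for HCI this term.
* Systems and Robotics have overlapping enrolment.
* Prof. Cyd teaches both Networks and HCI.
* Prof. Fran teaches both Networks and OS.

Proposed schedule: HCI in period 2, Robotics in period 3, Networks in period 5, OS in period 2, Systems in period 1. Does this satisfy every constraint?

Prof. Cyd teaches both Networks and HCI — holds.
Systems and Robotics have overlapping enrolment — holds.
Only 3 rooms are available per period — holds.
Prof. Fran teaches both Networks and OS — holds.
Systems is a prerequisite for HCI this term — holds.

Yes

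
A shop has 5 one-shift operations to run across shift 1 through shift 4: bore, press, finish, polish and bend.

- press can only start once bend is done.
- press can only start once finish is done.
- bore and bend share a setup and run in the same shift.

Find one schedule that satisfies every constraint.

press=shift 2, finish=shift 1, bore=shift 1, polish=shift 1, bend=shift 1

Checking: finish(shift 1) before press(shift 2); bend(shift 1) before press(shift 2); bore = bend = shift 1.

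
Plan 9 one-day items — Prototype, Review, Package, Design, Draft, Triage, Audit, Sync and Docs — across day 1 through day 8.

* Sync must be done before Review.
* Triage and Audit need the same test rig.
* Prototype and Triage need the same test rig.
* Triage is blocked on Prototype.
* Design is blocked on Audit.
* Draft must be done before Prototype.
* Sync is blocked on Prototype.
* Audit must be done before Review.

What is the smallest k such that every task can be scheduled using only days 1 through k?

The precedence chain requires at least 4 distinct days.
4 works (last occupied day: day 4): for example Triage -> day 3; Review -> day 4; Prototype -> day 2; Design -> day 2; Draft -> day 1; Package -> day 1; Audit -> day 1; Docs -> day 1; Sync -> day 3.

4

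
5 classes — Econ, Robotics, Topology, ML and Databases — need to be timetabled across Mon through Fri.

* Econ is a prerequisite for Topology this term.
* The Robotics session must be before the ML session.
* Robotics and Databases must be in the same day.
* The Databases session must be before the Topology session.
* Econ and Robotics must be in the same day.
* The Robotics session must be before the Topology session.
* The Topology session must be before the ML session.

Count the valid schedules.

Splitting on Econ: it can be Mon (6), Tue (3), Wed (1). Listing each branch's schedules as (Robotics, Topology, ML, Databases):
Econ=Mon: (Mon,Tue,Wed,Mon) (Mon,Tue,Thu,Mon) (Mon,Tue,Fri,Mon) (Mon,Wed,Thu,Mon) (Mon,Wed,Fri,Mon) (Mon,Thu,Fri,Mon) — 6.
Econ=Tue: (Tue,Wed,Thu,Tue) (Tue,Wed,Fri,Tue) (Tue,Thu,Fri,Tue) — 3.
Econ=Wed: (Wed,Thu,Fri,Wed) — 1.
Summing: 6 + 3 + 1 = 10.

10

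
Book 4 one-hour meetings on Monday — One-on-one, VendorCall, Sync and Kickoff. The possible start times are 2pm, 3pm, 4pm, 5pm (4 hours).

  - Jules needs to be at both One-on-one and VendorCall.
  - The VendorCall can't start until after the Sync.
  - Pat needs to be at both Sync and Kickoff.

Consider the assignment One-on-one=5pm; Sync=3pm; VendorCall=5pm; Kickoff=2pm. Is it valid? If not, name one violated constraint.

No — it violates: Jules needs to be at both One-on-one and VendorCall

Jules needs to be at both One-on-one and VendorCall — violated.
The VendorCall can't start until after the Sync — holds.
Pat needs to be at both Sync and Kickoff — holds.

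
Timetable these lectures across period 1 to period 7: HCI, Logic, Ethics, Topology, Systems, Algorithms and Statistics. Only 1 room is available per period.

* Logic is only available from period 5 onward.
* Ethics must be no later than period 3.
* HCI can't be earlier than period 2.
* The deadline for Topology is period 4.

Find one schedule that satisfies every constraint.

Ethics=period 1, Algorithms=period 6, Statistics=period 7, Systems=period 4, Logic=period 5, Topology=period 2, HCI=period 3

Checking: Topology=period 2 in [period 1,period 4]; Ethics=period 1 in [period 1,period 3]; HCI=period 3 in [period 2,period 7]; Logic=period 5 in [period 5,period 7]; max 1 per period (cap 1).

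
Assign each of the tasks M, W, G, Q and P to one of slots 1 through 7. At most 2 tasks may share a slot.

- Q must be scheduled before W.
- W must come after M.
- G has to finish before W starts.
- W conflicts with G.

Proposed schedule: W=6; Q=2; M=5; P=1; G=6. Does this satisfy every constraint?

No — it violates: W conflicts with G

W conflicts with G — violated.
G has to finish before W starts — violated.
W must come after M — holds.
Q must be scheduled before W — holds.
At most 2 tasks may share a slot — holds.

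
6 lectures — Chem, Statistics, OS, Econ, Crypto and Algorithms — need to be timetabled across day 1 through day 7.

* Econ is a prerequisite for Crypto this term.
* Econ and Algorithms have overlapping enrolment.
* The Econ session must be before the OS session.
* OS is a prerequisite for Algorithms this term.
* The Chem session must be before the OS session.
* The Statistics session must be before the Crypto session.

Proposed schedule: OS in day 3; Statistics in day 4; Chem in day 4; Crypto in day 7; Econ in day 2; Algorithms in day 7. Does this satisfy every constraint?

The Chem session must be before the OS session — violated.
OS is a prerequisite for Algorithms this term — holds.
The Statistics session must be before the Crypto session — holds.
Econ and Algorithms have overlapping enrolment — holds.
The Econ session must be before the OS session — holds.
Econ is a prerequisite for Crypto this term — holds.

Invalid. The Chem session must be before the OS session.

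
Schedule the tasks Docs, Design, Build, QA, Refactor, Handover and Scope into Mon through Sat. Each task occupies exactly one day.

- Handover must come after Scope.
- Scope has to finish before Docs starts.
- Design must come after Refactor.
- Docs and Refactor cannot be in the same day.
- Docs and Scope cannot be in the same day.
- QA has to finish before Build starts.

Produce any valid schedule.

QA in Mon; Design in Tue; Handover in Tue; Build in Tue; Scope in Mon; Refactor in Mon; Docs in Tue

Checking: QA(Mon) before Build(Tue); Scope(Mon) before Docs(Tue); Refactor(Mon) before Design(Tue); Scope(Mon) before Handover(Tue); Docs(Tue) != Scope(Mon); Docs(Tue) != Refactor(Mon).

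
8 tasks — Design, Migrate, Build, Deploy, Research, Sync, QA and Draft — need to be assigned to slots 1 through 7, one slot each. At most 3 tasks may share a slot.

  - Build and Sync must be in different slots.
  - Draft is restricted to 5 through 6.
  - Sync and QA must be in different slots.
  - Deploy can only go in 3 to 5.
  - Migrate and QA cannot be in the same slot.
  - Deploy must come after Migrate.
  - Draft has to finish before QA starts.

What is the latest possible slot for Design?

7

Design at 7 is achievable: Draft=5; Sync=2; Build=1; Design=7; Migrate=1; QA=6; Deploy=3; Research=1.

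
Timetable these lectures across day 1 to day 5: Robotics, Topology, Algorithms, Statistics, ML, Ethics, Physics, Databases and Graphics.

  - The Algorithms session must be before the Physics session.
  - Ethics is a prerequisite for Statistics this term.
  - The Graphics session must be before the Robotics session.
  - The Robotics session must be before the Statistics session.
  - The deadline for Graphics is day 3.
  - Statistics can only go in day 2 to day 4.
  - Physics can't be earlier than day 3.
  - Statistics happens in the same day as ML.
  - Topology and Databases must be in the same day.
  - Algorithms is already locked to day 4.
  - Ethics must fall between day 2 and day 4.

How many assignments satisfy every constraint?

Splitting on Robotics: it can be day 2 (15), day 3 (20). Listing each branch's schedules as (Topology, Algorithms, Statistics, ML, Ethics, Physics, Databases, Graphics) by day number:
Robotics=day 2: (1,4,3,3,2,5,1,1) (1,4,4,4,2,5,1,1) (1,4,4,4,3,5,1,1) (2,4,3,3,2,5,2,1) (2,4,4,4,2,5,2,1) (2,4,4,4,3,5,2,1) (3,4,3,3,2,5,3,1) (3,4,4,4,2,5,3,1) (3,4,4,4,3,5,3,1) (4,4,3,3,2,5,4,1) (4,4,4,4,2,5,4,1) (4,4,4,4,3,5,4,1) (5,4,3,3,2,5,5,1) (5,4,4,4,2,5,5,1) (5,4,4,4,3,5,5,1) — 15.
Robotics=day 3: (1,4,4,4,2,5,1,1) (1,4,4,4,2,5,1,2) (1,4,4,4,3,5,1,1) (1,4,4,4,3,5,1,2) (2,4,4,4,2,5,2,1) (2,4,4,4,2,5,2,2) (2,4,4,4,3,5,2,1) (2,4,4,4,3,5,2,2) (3,4,4,4,2,5,3,1) (3,4,4,4,2,5,3,2) (3,4,4,4,3,5,3,1) (3,4,4,4,3,5,3,2) (4,4,4,4,2,5,4,1) (4,4,4,4,2,5,4,2) (4,4,4,4,3,5,4,1) (4,4,4,4,3,5,4,2) (5,4,4,4,2,5,5,1) (5,4,4,4,2,5,5,2) (5,4,4,4,3,5,5,1) (5,4,4,4,3,5,5,2) — 20.
Summing: 15 + 20 = 35.

35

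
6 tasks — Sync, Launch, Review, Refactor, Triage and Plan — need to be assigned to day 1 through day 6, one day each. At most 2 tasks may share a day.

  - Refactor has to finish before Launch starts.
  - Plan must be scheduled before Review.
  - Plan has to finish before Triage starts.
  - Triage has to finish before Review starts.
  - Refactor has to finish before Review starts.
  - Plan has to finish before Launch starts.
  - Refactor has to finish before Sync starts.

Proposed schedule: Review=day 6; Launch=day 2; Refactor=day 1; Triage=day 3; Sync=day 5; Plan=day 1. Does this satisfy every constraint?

Valid

Refactor has to finish before Launch starts — holds.
Plan must be scheduled before Review — holds.
Plan has to finish before Launch starts — holds.
Plan has to finish before Triage starts — holds.
Refactor has to finish before Review starts — holds.
At most 2 tasks may share a day — holds.
Triage has to finish before Review starts — holds.
Refactor has to finish before Sync starts — holds.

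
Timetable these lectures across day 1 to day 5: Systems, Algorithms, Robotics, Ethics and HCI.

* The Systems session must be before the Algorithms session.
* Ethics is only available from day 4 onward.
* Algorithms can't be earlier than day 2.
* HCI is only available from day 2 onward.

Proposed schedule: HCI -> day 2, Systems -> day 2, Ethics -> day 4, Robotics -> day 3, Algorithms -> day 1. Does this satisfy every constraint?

Algorithms can't be earlier than day 2 — violated.
HCI is only available from day 2 onward — holds.
Ethics is only available from day 4 onward — holds.
The Systems session must be before the Algorithms session — violated.

Invalid. Algorithms can't be earlier than day 2.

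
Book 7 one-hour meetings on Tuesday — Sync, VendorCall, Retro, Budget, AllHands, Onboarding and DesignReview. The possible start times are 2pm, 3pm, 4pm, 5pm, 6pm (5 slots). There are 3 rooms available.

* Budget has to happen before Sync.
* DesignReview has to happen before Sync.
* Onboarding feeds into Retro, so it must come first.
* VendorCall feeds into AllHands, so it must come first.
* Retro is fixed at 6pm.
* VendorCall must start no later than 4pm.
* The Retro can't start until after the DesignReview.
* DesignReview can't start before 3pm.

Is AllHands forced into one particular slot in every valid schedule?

No

AllHands can be 3pm (e.g. Budget -> 2pm; Sync -> 4pm; Retro -> 6pm; AllHands -> 3pm; DesignReview -> 3pm; VendorCall -> 2pm; Onboarding -> 2pm) or 4pm (e.g. Retro in 6pm, Budget in 2pm, Onboarding in 2pm, Sync in 4pm, AllHands in 4pm, DesignReview in 3pm, VendorCall in 2pm).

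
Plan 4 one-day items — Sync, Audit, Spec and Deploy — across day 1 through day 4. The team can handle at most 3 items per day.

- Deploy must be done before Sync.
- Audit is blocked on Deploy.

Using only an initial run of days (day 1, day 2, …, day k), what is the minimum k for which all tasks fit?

The precedence chain requires at least 2 distinct days.
With at most 3 per day and 4 tasks, at least 2 days are needed.
2 works (last occupied day: day 2): for example Audit in day 2, Spec in day 1, Sync in day 2, Deploy in day 1.

2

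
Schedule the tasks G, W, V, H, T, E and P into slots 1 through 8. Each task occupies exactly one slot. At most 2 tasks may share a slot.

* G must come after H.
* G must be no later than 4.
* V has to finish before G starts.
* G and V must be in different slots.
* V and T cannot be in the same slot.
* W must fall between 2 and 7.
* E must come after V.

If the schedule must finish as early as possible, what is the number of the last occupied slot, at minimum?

The precedence chain requires at least 2 distinct slots.
With at most 2 per slot and 7 tasks, at least 4 slots are needed.
4 works (last occupied slot: 4): for example P=4, V=1, T=3, G=2, H=1, W=2, E=3.

slot 4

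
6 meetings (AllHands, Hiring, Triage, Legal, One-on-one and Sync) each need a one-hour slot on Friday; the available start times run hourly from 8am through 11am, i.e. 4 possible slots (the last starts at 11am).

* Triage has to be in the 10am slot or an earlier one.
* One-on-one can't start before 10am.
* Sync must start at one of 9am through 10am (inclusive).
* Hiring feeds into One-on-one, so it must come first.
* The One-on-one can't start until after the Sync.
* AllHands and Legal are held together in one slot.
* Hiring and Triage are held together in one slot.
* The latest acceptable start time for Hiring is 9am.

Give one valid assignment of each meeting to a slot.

One-on-one in 10am; Sync in 9am; Triage in 8am; Hiring in 8am; AllHands in 8am; Legal in 8am

Checking: Hiring(8am) before One-on-one(10am); Sync(9am) before One-on-one(10am); AllHands = Legal = 8am; Hiring = Triage = 8am; One-on-one=10am in [10am,11am]; Sync=9am in [9am,10am]; Triage=8am in [8am,10am]; Hiring=8am in [8am,9am].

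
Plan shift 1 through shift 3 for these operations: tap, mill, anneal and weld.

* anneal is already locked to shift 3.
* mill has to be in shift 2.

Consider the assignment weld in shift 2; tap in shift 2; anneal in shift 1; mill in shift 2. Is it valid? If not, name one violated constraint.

mill has to be in shift 2 — holds.
anneal is already locked to shift 3 — violated.

No. anneal is already locked to shift 3 is not satisfied.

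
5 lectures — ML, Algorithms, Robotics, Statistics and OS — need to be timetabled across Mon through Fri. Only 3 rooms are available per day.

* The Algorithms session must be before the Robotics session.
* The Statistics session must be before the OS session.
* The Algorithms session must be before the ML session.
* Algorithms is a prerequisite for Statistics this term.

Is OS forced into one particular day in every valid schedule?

No

OS can be Wed (e.g. Statistics -> Tue; Robotics -> Tue; ML -> Tue; OS -> Wed; Algorithms -> Mon) or Thu (e.g. Statistics in Tue, ML in Tue, OS in Thu, Robotics in Tue, Algorithms in Mon).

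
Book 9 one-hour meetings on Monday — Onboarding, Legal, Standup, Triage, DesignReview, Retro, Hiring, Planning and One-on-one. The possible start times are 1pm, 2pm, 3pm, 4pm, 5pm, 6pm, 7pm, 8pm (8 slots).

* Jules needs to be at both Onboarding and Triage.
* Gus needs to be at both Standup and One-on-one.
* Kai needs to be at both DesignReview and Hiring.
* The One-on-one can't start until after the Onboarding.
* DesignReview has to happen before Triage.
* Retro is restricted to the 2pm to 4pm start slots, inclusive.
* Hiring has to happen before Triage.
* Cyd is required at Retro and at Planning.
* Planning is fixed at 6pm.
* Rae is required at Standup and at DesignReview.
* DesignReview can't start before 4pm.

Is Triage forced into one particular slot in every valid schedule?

Triage can be 5pm (e.g. DesignReview in 4pm; Onboarding in 1pm; Legal in 1pm; One-on-one in 2pm; Retro in 2pm; Planning in 6pm; Hiring in 1pm; Standup in 1pm; Triage in 5pm) or 6pm (e.g. Retro -> 2pm, Hiring -> 1pm, Triage -> 6pm, Legal -> 1pm, DesignReview -> 4pm, Onboarding -> 1pm, Planning -> 6pm, Standup -> 1pm, One-on-one -> 2pm).

No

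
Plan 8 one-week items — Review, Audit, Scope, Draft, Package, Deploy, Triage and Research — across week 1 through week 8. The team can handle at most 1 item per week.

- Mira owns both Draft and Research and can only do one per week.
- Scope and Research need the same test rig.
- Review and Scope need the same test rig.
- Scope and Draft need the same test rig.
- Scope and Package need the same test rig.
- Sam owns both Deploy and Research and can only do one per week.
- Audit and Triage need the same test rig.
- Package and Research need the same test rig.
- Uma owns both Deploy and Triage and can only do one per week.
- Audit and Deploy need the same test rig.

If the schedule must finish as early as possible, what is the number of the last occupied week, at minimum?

With at most 1 per week and 8 tasks, at least 8 weeks are needed.
8 works (last occupied week: week 8): for example Scope=week 3, Audit=week 2, Triage=week 7, Draft=week 4, Package=week 5, Review=week 1, Research=week 8, Deploy=week 6.

week 8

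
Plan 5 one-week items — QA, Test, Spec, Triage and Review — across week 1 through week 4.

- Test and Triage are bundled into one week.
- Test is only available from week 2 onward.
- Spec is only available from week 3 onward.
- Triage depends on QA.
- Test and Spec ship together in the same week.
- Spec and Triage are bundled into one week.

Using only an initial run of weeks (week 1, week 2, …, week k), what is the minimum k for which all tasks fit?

The precedence chain requires at least 2 distinct weeks.
Spec can't be placed before week 3, so the schedule must run through at least week 3.
3 works (last occupied week: week 3): for example Review in week 1, Test in week 3, QA in week 1, Spec in week 3, Triage in week 3.

3 weeks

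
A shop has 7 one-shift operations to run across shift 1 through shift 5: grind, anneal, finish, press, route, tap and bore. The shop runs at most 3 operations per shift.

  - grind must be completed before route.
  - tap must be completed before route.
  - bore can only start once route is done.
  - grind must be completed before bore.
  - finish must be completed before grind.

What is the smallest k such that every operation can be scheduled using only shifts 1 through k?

4

The precedence chain requires at least 4 distinct shifts.
With at most 3 per shift and 7 operations, at least 3 shifts are needed.
4 works (last occupied shift: shift 4): for example grind in shift 2, press in shift 2, anneal in shift 1, bore in shift 4, finish in shift 1, tap in shift 1, route in shift 3.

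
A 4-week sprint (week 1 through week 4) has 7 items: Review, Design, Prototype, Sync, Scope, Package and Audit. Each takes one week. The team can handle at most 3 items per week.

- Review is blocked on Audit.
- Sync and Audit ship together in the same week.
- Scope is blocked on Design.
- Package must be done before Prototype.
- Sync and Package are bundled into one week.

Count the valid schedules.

Splitting on Review: it can be week 2 (9), week 3 (15), week 4 (18). Listing each branch's schedules as (Design, Prototype, Sync, Scope, Package, Audit) by week number:
Review=week 2: (2,2,1,3,1,1) (2,2,1,4,1,1) (2,3,1,3,1,1) (2,3,1,4,1,1) (2,4,1,3,1,1) (2,4,1,4,1,1) (3,2,1,4,1,1) (3,3,1,4,1,1) (3,4,1,4,1,1) — 9.
Review=week 3: (1,3,2,3,2,2) (1,3,2,4,2,2) (1,4,2,3,2,2) (1,4,2,4,2,2) (2,2,1,3,1,1) (2,2,1,4,1,1) (2,3,1,3,1,1) (2,3,1,4,1,1) (2,4,1,3,1,1) (2,4,1,4,1,1) (3,2,1,4,1,1) (3,3,1,4,1,1) (3,3,2,4,2,2) (3,4,1,4,1,1) (3,4,2,4,2,2) — 15.
Review=week 4: (1,3,2,3,2,2) (1,3,2,4,2,2) (1,4,2,3,2,2) (1,4,2,4,2,2) (1,4,3,2,3,3) (1,4,3,4,3,3) (2,2,1,3,1,1) (2,2,1,4,1,1) (2,3,1,3,1,1) (2,3,1,4,1,1) (2,4,1,3,1,1) (2,4,1,4,1,1) (2,4,3,4,3,3) (3,2,1,4,1,1) (3,3,1,4,1,1) (3,3,2,4,2,2) (3,4,1,4,1,1) (3,4,2,4,2,2) — 18.
Summing: 9 + 15 + 18 = 42.

42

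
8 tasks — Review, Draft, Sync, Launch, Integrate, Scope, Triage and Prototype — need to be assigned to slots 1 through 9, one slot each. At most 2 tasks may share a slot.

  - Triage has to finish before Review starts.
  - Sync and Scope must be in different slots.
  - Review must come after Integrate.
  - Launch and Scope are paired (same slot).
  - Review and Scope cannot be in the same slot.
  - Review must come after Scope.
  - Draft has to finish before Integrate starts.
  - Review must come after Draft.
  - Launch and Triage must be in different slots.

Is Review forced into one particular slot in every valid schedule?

Review can be 4 (e.g. Triage -> 1, Integrate -> 2, Scope -> 3, Review -> 4, Launch -> 3, Prototype -> 4, Draft -> 1, Sync -> 2) or 5 (e.g. Review in 5; Triage in 1; Sync in 2; Scope in 3; Launch in 3; Draft in 1; Integrate in 2; Prototype in 4).

No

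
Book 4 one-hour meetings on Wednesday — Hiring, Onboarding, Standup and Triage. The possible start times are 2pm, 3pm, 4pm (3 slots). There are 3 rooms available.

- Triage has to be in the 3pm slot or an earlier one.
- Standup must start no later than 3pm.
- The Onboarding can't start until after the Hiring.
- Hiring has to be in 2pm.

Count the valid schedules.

Splitting on Onboarding: it can be 3pm (4), 4pm (4). Listing each branch's schedules as (Hiring, Standup, Triage):
Onboarding=3pm: (2pm,2pm,2pm) (2pm,2pm,3pm) (2pm,3pm,2pm) (2pm,3pm,3pm) — 4.
Onboarding=4pm: (2pm,2pm,2pm) (2pm,2pm,3pm) (2pm,3pm,2pm) (2pm,3pm,3pm) — 4.
Summing: 4 + 4 = 8.

8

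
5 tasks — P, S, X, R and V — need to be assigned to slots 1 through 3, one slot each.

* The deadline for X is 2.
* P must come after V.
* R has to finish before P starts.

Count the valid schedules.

30

Splitting on P: it can be 2 (6), 3 (24). Listing each branch's schedules as (S, X, R, V):
P=2: (1,1,1,1) (1,2,1,1) (2,1,1,1) (2,2,1,1) (3,1,1,1) (3,2,1,1) — 6.
P=3: (1,1,1,1) (1,1,1,2) (1,1,2,1) (1,1,2,2) (1,2,1,1) (1,2,1,2) (1,2,2,1) (1,2,2,2) (2,1,1,1) (2,1,1,2) (2,1,2,1) (2,1,2,2) (2,2,1,1) (2,2,1,2) (2,2,2,1) (2,2,2,2) (3,1,1,1) (3,1,1,2) (3,1,2,1) (3,1,2,2) (3,2,1,1) (3,2,1,2) (3,2,2,1) (3,2,2,2) — 24.
Summing: 6 + 24 = 30.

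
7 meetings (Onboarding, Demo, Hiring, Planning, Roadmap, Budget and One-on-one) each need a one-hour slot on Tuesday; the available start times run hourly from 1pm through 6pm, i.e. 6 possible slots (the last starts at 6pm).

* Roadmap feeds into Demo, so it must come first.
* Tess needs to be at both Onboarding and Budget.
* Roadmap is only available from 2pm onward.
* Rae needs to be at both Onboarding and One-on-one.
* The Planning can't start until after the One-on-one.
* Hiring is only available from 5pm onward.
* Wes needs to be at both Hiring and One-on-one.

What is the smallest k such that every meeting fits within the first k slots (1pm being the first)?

5 slots

The precedence chain requires at least 2 distinct slots.
Hiring can't be placed before 5pm — that is slot 5 counting from 1pm — so the schedule must run through at least 5 slots.
5 works (last occupied slot: 5pm): for example Onboarding in 2pm; Demo in 3pm; Planning in 2pm; Hiring in 5pm; One-on-one in 1pm; Roadmap in 2pm; Budget in 1pm.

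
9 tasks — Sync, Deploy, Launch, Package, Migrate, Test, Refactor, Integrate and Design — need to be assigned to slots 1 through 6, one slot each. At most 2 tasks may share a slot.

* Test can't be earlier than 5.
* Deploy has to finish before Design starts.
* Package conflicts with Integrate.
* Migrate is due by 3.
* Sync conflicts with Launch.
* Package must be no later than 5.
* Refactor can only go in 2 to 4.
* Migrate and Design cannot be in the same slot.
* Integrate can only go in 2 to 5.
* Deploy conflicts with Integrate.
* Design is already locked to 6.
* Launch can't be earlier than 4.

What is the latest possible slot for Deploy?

Downstream work caps Deploy at 5.
Deploy at 5 is achievable: Test in 5, Deploy in 5, Refactor in 2, Sync in 3, Package in 1, Launch in 4, Migrate in 1, Design in 6, Integrate in 2.

5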